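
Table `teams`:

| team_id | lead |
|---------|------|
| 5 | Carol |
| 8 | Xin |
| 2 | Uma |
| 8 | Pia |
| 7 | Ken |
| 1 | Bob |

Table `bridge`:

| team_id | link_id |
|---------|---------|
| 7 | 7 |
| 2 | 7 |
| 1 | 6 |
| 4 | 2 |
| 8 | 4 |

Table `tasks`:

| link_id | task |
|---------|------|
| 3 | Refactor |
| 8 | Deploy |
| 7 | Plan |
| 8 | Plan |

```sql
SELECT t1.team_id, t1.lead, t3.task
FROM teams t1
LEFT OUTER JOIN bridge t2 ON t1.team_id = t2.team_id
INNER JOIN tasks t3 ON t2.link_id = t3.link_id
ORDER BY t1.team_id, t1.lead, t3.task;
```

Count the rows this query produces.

2

Evaluate left to right. First `teams t1 LEFT JOIN bridge t2` on team_id: 6 row(s).
Then INNER JOIN `tasks t3` on link_id: keep only rows whose t2.link_id appears in t3.
Result: 2 row(s).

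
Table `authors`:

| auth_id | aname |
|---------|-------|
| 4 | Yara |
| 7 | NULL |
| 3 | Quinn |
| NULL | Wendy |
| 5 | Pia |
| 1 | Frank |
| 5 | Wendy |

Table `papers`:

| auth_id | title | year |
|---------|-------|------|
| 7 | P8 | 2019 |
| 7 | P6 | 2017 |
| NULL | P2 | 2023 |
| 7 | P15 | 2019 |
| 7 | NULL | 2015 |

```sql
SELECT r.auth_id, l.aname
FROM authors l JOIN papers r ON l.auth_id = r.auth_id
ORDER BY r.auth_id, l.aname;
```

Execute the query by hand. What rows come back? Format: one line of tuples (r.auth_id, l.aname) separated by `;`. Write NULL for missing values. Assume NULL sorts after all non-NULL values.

INNER JOIN keeps only pairs where the ON condition holds.
Matching on l.auth_id = r.auth_id. A NULL in a compared column never satisfies the condition.
- l (auth_id=4) has no partner → excluded.
- l (auth_id=7) pairs with 4 row(s) of r.
- l (auth_id=3) has no partner → excluded.
- l (auth_id=NULL) has no partner → excluded.
- l (auth_id=5) has no partner → excluded.
- l (auth_id=1) has no partner → excluded.
- l (auth_id=5) has no partner → excluded.
After projecting and ordering:
r.auth_id | l.aname
7 | NULL
7 | NULL
7 | NULL
7 | NULL

(7, NULL); (7, NULL); (7, NULL); (7, NULL)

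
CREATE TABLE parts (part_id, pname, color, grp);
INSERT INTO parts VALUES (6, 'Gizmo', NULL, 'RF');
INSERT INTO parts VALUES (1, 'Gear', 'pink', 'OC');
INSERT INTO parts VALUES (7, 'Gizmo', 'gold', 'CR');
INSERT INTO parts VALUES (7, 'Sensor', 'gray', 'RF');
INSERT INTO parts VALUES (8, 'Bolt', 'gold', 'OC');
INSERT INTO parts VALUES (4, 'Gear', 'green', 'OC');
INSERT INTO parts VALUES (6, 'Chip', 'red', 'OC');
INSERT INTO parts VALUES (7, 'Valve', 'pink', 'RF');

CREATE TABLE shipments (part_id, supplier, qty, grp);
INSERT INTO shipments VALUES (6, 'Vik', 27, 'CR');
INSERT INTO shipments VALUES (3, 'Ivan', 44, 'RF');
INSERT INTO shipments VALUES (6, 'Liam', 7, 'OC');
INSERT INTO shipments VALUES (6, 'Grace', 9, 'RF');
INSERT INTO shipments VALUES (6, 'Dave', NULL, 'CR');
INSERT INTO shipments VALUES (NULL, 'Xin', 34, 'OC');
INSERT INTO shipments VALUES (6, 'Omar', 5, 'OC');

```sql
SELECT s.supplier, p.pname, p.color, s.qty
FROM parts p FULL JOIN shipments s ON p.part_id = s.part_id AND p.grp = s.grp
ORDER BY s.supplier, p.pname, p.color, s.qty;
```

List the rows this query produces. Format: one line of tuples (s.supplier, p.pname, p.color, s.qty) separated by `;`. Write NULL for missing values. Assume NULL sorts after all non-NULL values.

(Dave, NULL, NULL, NULL); (Grace, Gizmo, NULL, 9); (Ivan, NULL, NULL, 44); (Liam, Chip, red, 7); (Omar, Chip, red, 5); (Vik, NULL, NULL, 27); (Xin, NULL, NULL, 34); (NULL, Bolt, gold, NULL); (NULL, Gear, green, NULL); (NULL, Gear, pink, NULL); (NULL, Gizmo, gold, NULL); (NULL, Sensor, gray, NULL); (NULL, Valve, pink, NULL)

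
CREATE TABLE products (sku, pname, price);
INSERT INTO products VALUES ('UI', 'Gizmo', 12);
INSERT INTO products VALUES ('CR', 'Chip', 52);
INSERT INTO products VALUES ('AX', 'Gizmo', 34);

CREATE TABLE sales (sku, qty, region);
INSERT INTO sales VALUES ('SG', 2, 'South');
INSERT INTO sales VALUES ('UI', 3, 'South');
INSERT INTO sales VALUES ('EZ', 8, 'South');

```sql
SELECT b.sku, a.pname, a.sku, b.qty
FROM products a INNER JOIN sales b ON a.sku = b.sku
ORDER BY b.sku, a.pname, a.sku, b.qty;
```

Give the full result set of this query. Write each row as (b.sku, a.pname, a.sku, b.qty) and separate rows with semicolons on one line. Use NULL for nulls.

INNER JOIN keeps only pairs where the ON condition holds.
Matching on a.sku = b.sku.
- a row (sku=UI): matches 1 b row(s) → 1 output row(s).
- a row (sku=CR): no match → dropped.
- a row (sku=AX): no match → dropped.
After projecting and ordering:
b.sku | a.pname | a.sku | b.qty
UI | Gizmo | UI | 3

(UI, Gizmo, UI, 3)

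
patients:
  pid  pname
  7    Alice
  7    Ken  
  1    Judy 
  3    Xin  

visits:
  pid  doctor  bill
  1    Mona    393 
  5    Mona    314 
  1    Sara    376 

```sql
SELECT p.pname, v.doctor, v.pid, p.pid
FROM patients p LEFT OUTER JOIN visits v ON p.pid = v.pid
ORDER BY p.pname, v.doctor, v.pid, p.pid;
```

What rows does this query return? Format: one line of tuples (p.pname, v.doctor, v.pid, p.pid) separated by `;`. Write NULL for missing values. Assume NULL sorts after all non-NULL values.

(Alice, NULL, NULL, 7); (Judy, Mona, 1, 1); (Judy, Sara, 1, 1); (Ken, NULL, NULL, 7); (Xin, NULL, NULL, 3)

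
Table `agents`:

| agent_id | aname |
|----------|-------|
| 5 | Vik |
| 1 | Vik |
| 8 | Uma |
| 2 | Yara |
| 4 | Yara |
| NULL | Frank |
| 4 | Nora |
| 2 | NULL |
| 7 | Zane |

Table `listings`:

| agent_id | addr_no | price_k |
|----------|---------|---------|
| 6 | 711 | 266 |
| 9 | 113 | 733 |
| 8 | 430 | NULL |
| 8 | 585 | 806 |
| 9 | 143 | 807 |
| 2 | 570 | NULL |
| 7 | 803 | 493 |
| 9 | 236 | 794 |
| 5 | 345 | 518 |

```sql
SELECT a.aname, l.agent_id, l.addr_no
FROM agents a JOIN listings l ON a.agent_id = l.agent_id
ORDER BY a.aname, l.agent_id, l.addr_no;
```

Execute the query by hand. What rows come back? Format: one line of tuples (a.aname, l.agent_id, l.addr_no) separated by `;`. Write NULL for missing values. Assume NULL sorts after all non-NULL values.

(Uma, 8, 430); (Uma, 8, 585); (Vik, 5, 345); (Yara, 2, 570); (Zane, 7, 803); (NULL, 2, 570)

INNER JOIN keeps only pairs where the ON condition holds.
Matching on a.agent_id = l.agent_id. A NULL in a compared column never satisfies the condition.
Matched pairs: 6.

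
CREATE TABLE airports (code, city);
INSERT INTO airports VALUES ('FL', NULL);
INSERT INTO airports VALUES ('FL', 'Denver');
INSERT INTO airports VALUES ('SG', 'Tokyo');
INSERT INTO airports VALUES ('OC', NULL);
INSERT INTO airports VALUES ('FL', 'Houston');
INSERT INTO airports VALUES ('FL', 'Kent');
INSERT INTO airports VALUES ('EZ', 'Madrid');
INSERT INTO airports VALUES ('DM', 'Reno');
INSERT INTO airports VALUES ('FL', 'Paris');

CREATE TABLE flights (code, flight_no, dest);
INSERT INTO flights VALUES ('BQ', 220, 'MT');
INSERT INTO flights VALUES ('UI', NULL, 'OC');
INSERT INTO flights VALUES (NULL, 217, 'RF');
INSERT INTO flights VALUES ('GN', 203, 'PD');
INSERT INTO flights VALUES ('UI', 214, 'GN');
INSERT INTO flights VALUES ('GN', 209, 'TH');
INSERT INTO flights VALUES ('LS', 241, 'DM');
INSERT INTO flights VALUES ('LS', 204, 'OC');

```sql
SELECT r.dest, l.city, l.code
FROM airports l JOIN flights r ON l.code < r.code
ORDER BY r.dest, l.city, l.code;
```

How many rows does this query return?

46

INNER JOIN keeps only pairs where the ON condition holds.
Matching on l.code < r.code. A NULL in a compared column never satisfies the condition.
Matched pairs: 46.
Total: 46 rows.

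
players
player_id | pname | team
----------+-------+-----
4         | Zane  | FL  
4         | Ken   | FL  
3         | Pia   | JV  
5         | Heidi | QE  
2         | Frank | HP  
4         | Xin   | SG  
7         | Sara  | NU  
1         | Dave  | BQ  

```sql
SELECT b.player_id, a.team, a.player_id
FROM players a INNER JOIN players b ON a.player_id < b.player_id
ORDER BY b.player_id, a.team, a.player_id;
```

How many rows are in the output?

25

INNER JOIN keeps only pairs where the ON condition holds.
Matching on a.player_id < b.player_id.
- a (player_id=4) pairs with 2 row(s) of b.
- a (player_id=4) pairs with 2 row(s) of b.
- a (player_id=3) pairs with 5 row(s) of b.
- a (player_id=5) pairs with 1 row(s) of b.
- a (player_id=2) pairs with 6 row(s) of b.
- a (player_id=4) pairs with 2 row(s) of b.
- a (player_id=7) has no partner → excluded.
- a (player_id=1) pairs with 7 row(s) of b.
Total: 25 rows.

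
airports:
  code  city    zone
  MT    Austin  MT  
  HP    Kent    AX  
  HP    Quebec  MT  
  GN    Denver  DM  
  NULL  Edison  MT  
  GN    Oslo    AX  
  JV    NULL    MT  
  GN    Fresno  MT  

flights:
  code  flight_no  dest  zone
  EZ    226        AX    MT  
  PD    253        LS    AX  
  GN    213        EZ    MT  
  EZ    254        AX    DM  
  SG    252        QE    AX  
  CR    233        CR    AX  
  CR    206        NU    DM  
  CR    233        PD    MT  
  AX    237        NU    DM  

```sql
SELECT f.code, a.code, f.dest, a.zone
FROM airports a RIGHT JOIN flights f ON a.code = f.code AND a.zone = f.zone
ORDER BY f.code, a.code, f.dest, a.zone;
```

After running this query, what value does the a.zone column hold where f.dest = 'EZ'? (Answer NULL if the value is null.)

MT

RIGHT JOIN keeps every row from `flights`; unmatched rows get NULL for `airports`'s columns.
Matching on a.code = f.code AND a.zone = f.zone. A NULL in a compared column never satisfies the condition.
- a (code=MT, zone=MT) has no partner in f.
- a (code=HP, zone=AX) has no partner in f.
- a (code=HP, zone=MT) has no partner in f.
- a (code=GN, zone=DM) has no partner in f.
- a (code=NULL, zone=MT) has no partner in f.
- a (code=GN, zone=AX) has no partner in f.
- a (code=JV, zone=MT) has no partner in f.
- a (code=GN, zone=MT) pairs with 1 row(s) of f.
- 8 row(s) from f found no a partner → padded with NULL.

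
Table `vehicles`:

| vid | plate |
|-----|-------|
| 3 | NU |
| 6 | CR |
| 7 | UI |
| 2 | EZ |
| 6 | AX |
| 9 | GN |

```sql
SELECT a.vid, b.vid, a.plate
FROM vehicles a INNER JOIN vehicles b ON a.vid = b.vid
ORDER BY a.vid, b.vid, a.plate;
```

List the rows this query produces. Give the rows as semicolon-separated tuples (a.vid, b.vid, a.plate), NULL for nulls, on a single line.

(2, 2, EZ); (3, 3, NU); (6, 6, AX); (6, 6, AX); (6, 6, CR); (6, 6, CR); (7, 7, UI); (9, 9, GN)

INNER JOIN keeps only pairs where the ON condition holds.
Matching on a.vid = b.vid.
Matched pairs: 8.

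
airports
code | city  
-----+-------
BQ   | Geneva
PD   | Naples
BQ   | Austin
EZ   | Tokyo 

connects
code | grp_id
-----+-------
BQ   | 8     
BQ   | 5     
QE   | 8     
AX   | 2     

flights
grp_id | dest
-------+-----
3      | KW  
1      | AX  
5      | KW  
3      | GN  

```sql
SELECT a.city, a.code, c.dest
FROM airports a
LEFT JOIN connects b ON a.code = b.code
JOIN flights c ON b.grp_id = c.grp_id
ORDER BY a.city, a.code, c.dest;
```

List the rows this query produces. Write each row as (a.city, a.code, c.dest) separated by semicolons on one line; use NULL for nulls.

(Austin, BQ, KW); (Geneva, BQ, KW)

Evaluate left to right. First `airports a LEFT JOIN connects b` on code: 6 row(s).
Then INNER JOIN `flights c` on grp_id: keep only rows whose b.grp_id appears in c.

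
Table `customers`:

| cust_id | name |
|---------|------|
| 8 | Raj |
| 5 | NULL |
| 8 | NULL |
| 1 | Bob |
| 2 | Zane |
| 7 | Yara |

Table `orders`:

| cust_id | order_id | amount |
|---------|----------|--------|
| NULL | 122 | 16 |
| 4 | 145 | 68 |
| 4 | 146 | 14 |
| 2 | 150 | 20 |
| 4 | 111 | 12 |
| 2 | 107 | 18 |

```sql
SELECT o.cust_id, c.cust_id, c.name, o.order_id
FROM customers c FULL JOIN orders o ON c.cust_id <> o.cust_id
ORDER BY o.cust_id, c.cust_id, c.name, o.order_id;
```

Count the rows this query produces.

29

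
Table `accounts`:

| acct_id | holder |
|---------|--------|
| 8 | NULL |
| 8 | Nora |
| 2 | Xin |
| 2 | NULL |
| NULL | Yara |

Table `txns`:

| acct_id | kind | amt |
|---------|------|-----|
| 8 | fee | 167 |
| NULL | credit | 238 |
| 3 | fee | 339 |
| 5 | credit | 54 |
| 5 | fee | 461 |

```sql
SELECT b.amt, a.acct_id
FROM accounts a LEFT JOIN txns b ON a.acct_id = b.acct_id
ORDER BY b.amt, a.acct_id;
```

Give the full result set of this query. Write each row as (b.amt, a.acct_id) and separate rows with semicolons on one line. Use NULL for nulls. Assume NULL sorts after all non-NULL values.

LEFT JOIN keeps every row from `accounts`; unmatched rows get NULL for `txns`'s columns.
Matching on a.acct_id = b.acct_id. A NULL in a compared column never satisfies the condition.
- a (acct_id=8) pairs with 1 row(s) of b.
- a (acct_id=8) pairs with 1 row(s) of b.
- a (acct_id=2) has no partner → padded with NULL.
- a (acct_id=2) has no partner → padded with NULL.
- a (acct_id=NULL) has no partner → padded with NULL.
After projecting and ordering:
b.amt | a.acct_id
167 | 8
167 | 8
NULL | 2
NULL | 2
NULL | NULL

(167, 8); (167, 8); (NULL, 2); (NULL, 2); (NULL, NULL)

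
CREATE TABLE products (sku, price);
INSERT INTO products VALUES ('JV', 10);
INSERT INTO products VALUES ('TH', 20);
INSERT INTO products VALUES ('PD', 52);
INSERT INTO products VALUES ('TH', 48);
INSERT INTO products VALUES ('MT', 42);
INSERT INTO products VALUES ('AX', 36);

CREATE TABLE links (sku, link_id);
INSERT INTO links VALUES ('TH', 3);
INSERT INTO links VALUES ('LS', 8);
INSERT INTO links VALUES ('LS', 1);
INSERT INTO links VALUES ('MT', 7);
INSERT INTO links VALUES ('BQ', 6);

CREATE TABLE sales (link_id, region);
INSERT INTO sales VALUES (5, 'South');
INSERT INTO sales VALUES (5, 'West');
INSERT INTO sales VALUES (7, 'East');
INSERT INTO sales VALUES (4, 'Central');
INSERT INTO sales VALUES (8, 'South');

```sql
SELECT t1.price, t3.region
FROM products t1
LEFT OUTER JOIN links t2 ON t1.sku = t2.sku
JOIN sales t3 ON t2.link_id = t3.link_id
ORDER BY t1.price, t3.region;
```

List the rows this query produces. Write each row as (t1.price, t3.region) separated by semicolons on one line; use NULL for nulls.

Evaluate left to right. First `products t1 LEFT JOIN links t2` on sku: 6 row(s).
Then INNER JOIN `sales t3` on link_id: keep only rows whose t2.link_id appears in t3.

(42, East)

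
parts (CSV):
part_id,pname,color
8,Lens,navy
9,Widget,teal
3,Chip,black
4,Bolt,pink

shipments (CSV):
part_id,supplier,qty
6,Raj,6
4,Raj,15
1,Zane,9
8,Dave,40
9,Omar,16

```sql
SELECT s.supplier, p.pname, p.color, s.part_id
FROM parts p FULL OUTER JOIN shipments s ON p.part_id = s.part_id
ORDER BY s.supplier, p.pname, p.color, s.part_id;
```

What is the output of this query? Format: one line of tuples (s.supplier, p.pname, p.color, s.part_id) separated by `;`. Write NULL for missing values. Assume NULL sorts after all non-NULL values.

FULL OUTER JOIN keeps every row from both sides; unmatched rows get NULL for the other side's columns.
Matching on p.part_id = s.part_id.
- part_id=8: 1 matching s row(s), so 1 row(s) emitted.
- part_id=9: 1 matching s row(s), so 1 row(s) emitted.
- part_id=3: no s row matches, row kept with s columns NULL.
- part_id=4: 1 matching s row(s), so 1 row(s) emitted.
- plus 2 unmatched s row(s), each kept with NULL p columns.
After projecting and ordering:
s.supplier | p.pname | p.color | s.part_id
Dave | Lens | navy | 8
Omar | Widget | teal | 9
Raj | Bolt | pink | 4
Raj | NULL | NULL | 6
Zane | NULL | NULL | 1
NULL | Chip | black | NULL

(Dave, Lens, navy, 8); (Omar, Widget, teal, 9); (Raj, Bolt, pink, 4); (Raj, NULL, NULL, 6); (Zane, NULL, NULL, 1); (NULL, Chip, black, NULL)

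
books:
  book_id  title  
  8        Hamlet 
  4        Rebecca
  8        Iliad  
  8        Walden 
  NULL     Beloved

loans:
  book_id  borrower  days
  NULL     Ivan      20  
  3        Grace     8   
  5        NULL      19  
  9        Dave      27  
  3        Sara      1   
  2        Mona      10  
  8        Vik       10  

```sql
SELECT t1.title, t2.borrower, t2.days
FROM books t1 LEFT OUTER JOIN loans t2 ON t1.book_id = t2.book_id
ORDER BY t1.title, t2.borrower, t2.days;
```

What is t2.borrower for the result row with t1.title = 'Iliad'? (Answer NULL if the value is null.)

Vik

LEFT JOIN keeps every row from `books`; unmatched rows get NULL for `loans`'s columns.
Matching on t1.book_id = t2.book_id. A NULL in a compared column never satisfies the condition.
- book_id=8: 1 matching t2 row(s), so 1 row(s) emitted.
- book_id=4: no t2 row matches, row kept with t2 columns NULL.
- book_id=8: 1 matching t2 row(s), so 1 row(s) emitted.
- book_id=8: 1 matching t2 row(s), so 1 row(s) emitted.
- book_id=NULL: no t2 row matches, row kept with t2 columns NULL.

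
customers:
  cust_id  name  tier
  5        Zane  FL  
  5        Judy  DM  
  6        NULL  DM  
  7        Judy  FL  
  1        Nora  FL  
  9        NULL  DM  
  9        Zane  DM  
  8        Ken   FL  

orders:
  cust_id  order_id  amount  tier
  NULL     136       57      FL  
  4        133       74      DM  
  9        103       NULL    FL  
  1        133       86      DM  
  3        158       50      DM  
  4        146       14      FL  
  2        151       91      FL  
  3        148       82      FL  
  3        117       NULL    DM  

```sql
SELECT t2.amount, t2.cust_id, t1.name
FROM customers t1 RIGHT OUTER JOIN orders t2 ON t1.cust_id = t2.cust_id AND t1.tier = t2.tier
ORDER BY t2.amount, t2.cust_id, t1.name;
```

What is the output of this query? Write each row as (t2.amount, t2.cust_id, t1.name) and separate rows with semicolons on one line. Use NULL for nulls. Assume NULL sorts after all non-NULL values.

(14, 4, NULL); (50, 3, NULL); (57, NULL, NULL); (74, 4, NULL); (82, 3, NULL); (86, 1, NULL); (91, 2, NULL); (NULL, 3, NULL); (NULL, 9, NULL)

RIGHT JOIN keeps every row from `orders`; unmatched rows get NULL for `customers`'s columns.
Matching on t1.cust_id = t2.cust_id AND t1.tier = t2.tier. A NULL in a compared column never satisfies the condition.
Matched pairs: 0; unmatched t2 rows kept: 9.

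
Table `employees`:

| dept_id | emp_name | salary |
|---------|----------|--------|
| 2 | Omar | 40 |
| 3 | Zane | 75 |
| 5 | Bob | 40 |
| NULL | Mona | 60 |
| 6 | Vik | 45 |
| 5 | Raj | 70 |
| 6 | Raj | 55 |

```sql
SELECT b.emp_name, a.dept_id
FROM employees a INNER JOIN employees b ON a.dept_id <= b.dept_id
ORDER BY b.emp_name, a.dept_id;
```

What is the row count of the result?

INNER JOIN keeps only pairs where the ON condition holds.
Matching on a.dept_id <= b.dept_id. A NULL in a compared column never satisfies the condition.
- a (dept_id=2) pairs with 6 row(s) of b.
- a (dept_id=3) pairs with 5 row(s) of b.
- a (dept_id=5) pairs with 4 row(s) of b.
- a (dept_id=NULL) has no partner → excluded.
- a (dept_id=6) pairs with 2 row(s) of b.
- a (dept_id=5) pairs with 4 row(s) of b.
- a (dept_id=6) pairs with 2 row(s) of b.
Total: 23 rows.

23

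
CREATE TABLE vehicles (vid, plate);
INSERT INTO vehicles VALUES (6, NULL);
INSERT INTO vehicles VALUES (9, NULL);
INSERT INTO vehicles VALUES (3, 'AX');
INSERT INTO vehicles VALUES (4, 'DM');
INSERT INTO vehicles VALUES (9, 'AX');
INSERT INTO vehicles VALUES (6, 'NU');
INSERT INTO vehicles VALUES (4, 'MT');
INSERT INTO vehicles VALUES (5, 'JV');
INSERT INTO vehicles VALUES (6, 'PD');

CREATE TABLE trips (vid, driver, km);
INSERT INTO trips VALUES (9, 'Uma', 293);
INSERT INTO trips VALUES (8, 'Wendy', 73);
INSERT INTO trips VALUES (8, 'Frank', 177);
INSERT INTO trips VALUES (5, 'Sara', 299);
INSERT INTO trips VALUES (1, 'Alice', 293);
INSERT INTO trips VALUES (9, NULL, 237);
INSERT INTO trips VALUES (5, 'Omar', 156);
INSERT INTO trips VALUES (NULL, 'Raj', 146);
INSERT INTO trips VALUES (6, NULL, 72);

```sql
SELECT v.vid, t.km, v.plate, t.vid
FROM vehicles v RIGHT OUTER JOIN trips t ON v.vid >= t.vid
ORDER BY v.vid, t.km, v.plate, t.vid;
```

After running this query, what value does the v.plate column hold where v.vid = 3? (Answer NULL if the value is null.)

AX

RIGHT JOIN keeps every row from `trips`; unmatched rows get NULL for `vehicles`'s columns.
Matching on v.vid >= t.vid. A NULL in a compared column never satisfies the condition.
Matched pairs: 34; unmatched t rows kept: 1.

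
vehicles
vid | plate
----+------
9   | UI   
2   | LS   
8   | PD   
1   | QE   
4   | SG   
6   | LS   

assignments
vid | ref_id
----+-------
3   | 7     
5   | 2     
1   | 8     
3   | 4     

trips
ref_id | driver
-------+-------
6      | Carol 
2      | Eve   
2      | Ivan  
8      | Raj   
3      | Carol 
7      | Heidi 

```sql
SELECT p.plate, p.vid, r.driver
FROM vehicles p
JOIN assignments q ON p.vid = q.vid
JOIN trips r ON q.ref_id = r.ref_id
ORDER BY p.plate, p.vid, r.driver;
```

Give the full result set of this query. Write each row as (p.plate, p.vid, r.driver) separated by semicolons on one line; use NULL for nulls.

Joins associate left-to-right: vehicles INNER JOIN assignments on vid gives 1 intermediate row(s).
Then INNER JOIN `trips r` on ref_id: keep only rows whose q.ref_id appears in r.

(QE, 1, Raj)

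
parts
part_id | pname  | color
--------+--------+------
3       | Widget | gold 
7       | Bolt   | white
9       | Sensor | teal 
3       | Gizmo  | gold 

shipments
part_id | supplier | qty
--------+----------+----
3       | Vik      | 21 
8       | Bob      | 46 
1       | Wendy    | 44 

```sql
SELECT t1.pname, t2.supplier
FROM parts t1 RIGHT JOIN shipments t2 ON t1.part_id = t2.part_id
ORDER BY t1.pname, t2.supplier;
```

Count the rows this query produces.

4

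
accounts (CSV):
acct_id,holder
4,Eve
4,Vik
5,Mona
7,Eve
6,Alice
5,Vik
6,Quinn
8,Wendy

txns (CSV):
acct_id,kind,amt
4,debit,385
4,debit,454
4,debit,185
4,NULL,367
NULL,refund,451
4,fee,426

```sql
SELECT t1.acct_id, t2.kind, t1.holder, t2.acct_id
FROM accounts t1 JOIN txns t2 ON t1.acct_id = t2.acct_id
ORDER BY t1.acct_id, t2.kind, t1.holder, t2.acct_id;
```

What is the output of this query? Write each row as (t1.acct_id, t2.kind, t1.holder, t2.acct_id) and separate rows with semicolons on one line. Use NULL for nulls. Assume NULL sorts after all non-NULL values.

INNER JOIN keeps only pairs where the ON condition holds.
Matching on t1.acct_id = t2.acct_id. A NULL in a compared column never satisfies the condition.
- acct_id=4: 5 matching t2 row(s), so 5 row(s) emitted.
- acct_id=4: 5 matching t2 row(s), so 5 row(s) emitted.
- acct_id=5: no matching t2 row, dropped.
- acct_id=7: no matching t2 row, dropped.
- acct_id=6: no matching t2 row, dropped.
- acct_id=5: no matching t2 row, dropped.
- acct_id=6: no matching t2 row, dropped.
- acct_id=8: no matching t2 row, dropped.
After projecting and ordering:
t1.acct_id | t2.kind | t1.holder | t2.acct_id
4 | debit | Eve | 4
4 | debit | Eve | 4
4 | debit | Eve | 4
4 | debit | Vik | 4
4 | debit | Vik | 4
4 | debit | Vik | 4
4 | fee | Eve | 4
4 | fee | Vik | 4
4 | NULL | Eve | 4
4 | NULL | Vik | 4

(4, debit, Eve, 4); (4, debit, Eve, 4); (4, debit, Eve, 4); (4, debit, Vik, 4); (4, debit, Vik, 4); (4, debit, Vik, 4); (4, fee, Eve, 4); (4, fee, Vik, 4); (4, NULL, Eve, 4); (4, NULL, Vik, 4)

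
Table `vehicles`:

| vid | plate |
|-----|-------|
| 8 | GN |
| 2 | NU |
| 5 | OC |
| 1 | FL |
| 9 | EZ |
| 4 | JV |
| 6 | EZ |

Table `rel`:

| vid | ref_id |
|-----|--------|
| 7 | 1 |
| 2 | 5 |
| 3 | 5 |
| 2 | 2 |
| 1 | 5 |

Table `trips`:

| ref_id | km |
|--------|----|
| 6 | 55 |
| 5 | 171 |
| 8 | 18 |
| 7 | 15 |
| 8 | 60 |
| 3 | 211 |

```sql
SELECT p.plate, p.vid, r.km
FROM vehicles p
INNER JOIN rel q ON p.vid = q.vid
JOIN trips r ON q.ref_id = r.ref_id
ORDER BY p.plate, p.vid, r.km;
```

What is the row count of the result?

Step 1 — p INNER JOIN q on vid → 3 row(s).
Then INNER JOIN `trips r` on ref_id: keep only rows whose q.ref_id appears in r.
Result: 2 row(s).

2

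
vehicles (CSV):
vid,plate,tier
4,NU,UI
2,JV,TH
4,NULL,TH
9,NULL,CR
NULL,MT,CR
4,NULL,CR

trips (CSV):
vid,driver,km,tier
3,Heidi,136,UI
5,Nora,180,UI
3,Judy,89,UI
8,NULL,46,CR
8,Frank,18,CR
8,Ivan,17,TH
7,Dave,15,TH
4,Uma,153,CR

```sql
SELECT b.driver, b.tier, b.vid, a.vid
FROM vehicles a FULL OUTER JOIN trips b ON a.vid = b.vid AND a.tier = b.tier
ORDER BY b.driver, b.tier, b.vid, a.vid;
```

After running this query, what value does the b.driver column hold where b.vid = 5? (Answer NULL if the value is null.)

FULL OUTER JOIN keeps every row from both sides; unmatched rows get NULL for the other side's columns.
Matching on a.vid = b.vid AND a.tier = b.tier. A NULL in a compared column never satisfies the condition.
- a row (vid=4, tier=UI): no match → kept, b columns NULL.
- a row (vid=2, tier=TH): no match → kept, b columns NULL.
- a row (vid=4, tier=TH): no match → kept, b columns NULL.
- a row (vid=9, tier=CR): no match → kept, b columns NULL.
- a row (vid=NULL, tier=CR): no match → kept, b columns NULL.
- a row (vid=4, tier=CR): matches 1 b row(s) → 1 output row(s).
- 7 row(s) from b found no a partner → padded with NULL.

Nora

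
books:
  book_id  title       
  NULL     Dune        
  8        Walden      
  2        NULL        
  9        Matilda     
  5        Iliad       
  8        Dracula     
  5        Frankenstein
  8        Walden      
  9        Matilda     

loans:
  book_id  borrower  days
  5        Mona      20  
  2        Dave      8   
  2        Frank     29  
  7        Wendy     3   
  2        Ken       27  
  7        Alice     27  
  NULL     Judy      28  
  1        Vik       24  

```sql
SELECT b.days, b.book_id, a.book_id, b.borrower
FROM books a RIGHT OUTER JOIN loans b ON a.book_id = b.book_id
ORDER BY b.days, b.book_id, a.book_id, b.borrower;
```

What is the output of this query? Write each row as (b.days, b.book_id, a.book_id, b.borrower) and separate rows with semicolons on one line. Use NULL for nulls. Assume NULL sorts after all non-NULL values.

(3, 7, NULL, Wendy); (8, 2, 2, Dave); (20, 5, 5, Mona); (20, 5, 5, Mona); (24, 1, NULL, Vik); (27, 2, 2, Ken); (27, 7, NULL, Alice); (28, NULL, NULL, Judy); (29, 2, 2, Frank)

RIGHT JOIN keeps every row from `loans`; unmatched rows get NULL for `books`'s columns.
Matching on a.book_id = b.book_id. A NULL in a compared column never satisfies the condition.
- a row (book_id=NULL): no match.
- a row (book_id=8): no match.
- a row (book_id=2): matches 3 b row(s) → 3 output row(s).
- a row (book_id=9): no match.
- a row (book_id=5): matches 1 b row(s) → 1 output row(s).
- a row (book_id=8): no match.
- a row (book_id=5): matches 1 b row(s) → 1 output row(s).
- a row (book_id=8): no match.
- a row (book_id=9): no match.
- 4 b row(s) had no a match → kept, a columns NULL.
After projecting and ordering:
b.days | b.book_id | a.book_id | b.borrower
3 | 7 | NULL | Wendy
8 | 2 | 2 | Dave
20 | 5 | 5 | Mona
20 | 5 | 5 | Mona
24 | 1 | NULL | Vik
27 | 2 | 2 | Ken
27 | 7 | NULL | Alice
28 | NULL | NULL | Judy
29 | 2 | 2 | Frank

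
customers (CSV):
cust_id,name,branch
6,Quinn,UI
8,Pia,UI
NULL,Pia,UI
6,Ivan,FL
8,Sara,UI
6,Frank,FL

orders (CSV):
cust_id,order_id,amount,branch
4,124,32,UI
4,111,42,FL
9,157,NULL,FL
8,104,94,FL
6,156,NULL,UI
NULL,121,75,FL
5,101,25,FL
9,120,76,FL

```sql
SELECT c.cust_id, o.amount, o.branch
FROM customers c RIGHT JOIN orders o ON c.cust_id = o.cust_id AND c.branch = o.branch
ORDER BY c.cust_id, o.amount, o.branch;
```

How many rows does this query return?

8

RIGHT JOIN keeps every row from `orders`; unmatched rows get NULL for `customers`'s columns.
Matching on c.cust_id = o.cust_id AND c.branch = o.branch. A NULL in a compared column never satisfies the condition.
Matched pairs: 1; unmatched o rows kept: 7.
Total: 1 matched + 7 padded = 8 rows.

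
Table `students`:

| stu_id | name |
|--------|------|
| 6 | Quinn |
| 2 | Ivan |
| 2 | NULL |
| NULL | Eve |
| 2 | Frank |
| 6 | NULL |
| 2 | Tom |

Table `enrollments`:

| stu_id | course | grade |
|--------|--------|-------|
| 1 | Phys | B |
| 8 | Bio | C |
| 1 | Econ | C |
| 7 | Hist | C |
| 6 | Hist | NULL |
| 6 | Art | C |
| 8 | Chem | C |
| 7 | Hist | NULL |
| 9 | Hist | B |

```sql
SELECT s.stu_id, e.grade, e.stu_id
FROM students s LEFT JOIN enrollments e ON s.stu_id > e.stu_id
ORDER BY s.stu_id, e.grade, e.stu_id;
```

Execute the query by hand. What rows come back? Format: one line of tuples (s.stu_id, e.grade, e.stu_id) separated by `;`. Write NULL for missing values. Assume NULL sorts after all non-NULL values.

(2, B, 1); (2, B, 1); (2, B, 1); (2, B, 1); (2, C, 1); (2, C, 1); (2, C, 1); (2, C, 1); (6, B, 1); (6, B, 1); (6, C, 1); (6, C, 1); (NULL, NULL, NULL)

LEFT JOIN keeps every row from `students`; unmatched rows get NULL for `enrollments`'s columns.
Matching on s.stu_id > e.stu_id. A NULL in a compared column never satisfies the condition.
Matched pairs: 12; unmatched s rows kept: 1.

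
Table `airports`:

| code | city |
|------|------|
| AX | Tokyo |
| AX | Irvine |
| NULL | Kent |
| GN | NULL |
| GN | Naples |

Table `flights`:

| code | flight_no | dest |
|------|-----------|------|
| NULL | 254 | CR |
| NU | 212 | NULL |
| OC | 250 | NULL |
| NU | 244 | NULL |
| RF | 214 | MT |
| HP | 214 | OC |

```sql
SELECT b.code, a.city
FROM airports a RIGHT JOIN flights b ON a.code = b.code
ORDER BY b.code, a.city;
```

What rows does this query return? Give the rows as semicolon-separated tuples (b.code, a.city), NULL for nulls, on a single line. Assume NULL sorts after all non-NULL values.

RIGHT JOIN keeps every row from `flights`; unmatched rows get NULL for `airports`'s columns.
Matching on a.code = b.code. A NULL in a compared column never satisfies the condition.
- a[0] code=AX → no match.
- a[1] code=AX → no match.
- a[2] code=NULL → no match.
- a[3] code=GN → no match.
- a[4] code=GN → no match.
- 6 b row(s) had no a match → kept, a columns NULL.
After projecting and ordering:
b.code | a.city
HP | NULL
NU | NULL
NU | NULL
OC | NULL
RF | NULL
NULL | NULL

(HP, NULL); (NU, NULL); (NU, NULL); (OC, NULL); (RF, NULL); (NULL, NULL)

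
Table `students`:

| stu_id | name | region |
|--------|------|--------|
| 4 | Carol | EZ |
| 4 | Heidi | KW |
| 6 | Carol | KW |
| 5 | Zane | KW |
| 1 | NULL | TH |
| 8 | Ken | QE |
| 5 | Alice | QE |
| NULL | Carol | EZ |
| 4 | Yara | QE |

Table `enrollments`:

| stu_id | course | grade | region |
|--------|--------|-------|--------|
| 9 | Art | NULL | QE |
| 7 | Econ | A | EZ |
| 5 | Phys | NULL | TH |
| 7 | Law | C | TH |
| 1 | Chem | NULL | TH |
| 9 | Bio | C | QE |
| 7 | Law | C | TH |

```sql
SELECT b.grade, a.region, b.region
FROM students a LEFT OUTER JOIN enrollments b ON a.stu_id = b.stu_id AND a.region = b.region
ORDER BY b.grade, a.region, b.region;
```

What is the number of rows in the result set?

9

LEFT JOIN keeps every row from `students`; unmatched rows get NULL for `enrollments`'s columns.
Matching on a.stu_id = b.stu_id AND a.region = b.region. A NULL in a compared column never satisfies the condition.
Matched pairs: 1; unmatched a rows kept: 8.
Total: 1 matched + 8 padded = 9 rows.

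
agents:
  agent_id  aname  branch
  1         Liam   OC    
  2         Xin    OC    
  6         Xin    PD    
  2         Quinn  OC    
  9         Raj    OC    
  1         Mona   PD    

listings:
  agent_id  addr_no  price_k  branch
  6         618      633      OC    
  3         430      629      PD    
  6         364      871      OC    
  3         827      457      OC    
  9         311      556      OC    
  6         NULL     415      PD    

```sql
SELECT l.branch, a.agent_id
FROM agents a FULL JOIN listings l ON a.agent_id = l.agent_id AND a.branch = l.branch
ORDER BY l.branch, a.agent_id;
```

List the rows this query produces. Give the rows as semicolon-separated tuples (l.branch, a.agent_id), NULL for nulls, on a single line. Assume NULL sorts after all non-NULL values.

FULL OUTER JOIN keeps every row from both sides; unmatched rows get NULL for the other side's columns.
Matching on a.agent_id = l.agent_id AND a.branch = l.branch.
- agent_id=1, branch=OC: no l row matches, row kept with l columns NULL.
- agent_id=2, branch=OC: no l row matches, row kept with l columns NULL.
- agent_id=6, branch=PD: 1 matching l row(s), so 1 row(s) emitted.
- agent_id=2, branch=OC: no l row matches, row kept with l columns NULL.
- agent_id=9, branch=OC: 1 matching l row(s), so 1 row(s) emitted.
- agent_id=1, branch=PD: no l row matches, row kept with l columns NULL.
- plus 4 unmatched l row(s), each kept with NULL a columns.
After projecting and ordering:
l.branch | a.agent_id
OC | 9
OC | NULL
OC | NULL
OC | NULL
PD | 6
PD | NULL
NULL | 1
NULL | 1
NULL | 2
NULL | 2

(OC, 9); (OC, NULL); (OC, NULL); (OC, NULL); (PD, 6); (PD, NULL); (NULL, 1); (NULL, 1); (NULL, 2); (NULL, 2)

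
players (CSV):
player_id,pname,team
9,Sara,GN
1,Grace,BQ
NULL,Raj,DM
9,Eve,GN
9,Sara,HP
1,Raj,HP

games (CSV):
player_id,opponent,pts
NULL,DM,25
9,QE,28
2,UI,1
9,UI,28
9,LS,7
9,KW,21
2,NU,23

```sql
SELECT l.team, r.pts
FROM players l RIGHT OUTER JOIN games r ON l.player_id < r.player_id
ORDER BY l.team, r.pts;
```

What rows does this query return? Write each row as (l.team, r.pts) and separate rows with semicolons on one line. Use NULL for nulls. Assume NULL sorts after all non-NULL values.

(BQ, 1); (BQ, 7); (BQ, 21); (BQ, 23); (BQ, 28); (BQ, 28); (HP, 1); (HP, 7); (HP, 21); (HP, 23); (HP, 28); (HP, 28); (NULL, 25)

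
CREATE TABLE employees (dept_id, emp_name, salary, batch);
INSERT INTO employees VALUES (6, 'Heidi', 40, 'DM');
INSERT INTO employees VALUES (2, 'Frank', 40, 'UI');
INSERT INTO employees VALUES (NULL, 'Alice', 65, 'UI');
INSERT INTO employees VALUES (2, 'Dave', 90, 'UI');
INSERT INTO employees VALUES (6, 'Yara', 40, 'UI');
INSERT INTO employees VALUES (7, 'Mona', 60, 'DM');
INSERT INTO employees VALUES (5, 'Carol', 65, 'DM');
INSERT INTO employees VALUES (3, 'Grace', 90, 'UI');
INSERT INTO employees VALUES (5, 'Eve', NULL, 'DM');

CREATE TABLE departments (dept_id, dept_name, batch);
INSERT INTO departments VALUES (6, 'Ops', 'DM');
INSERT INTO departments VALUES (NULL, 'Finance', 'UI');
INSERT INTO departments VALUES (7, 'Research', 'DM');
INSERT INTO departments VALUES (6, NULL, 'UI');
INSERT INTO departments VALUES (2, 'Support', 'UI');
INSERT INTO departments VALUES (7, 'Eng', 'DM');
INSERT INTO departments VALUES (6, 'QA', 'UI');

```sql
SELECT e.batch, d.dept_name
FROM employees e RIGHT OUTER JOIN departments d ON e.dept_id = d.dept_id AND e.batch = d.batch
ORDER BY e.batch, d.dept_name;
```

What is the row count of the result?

8

RIGHT JOIN keeps every row from `departments`; unmatched rows get NULL for `employees`'s columns.
Matching on e.dept_id = d.dept_id AND e.batch = d.batch. A NULL in a compared column never satisfies the condition.
- e[0] dept_id=6, batch=DM → 1 match(es) in d → 1 row(s).
- e[1] dept_id=2, batch=UI → 1 match(es) in d → 1 row(s).
- e[2] dept_id=NULL, batch=UI → no match.
- e[3] dept_id=2, batch=UI → 1 match(es) in d → 1 row(s).
- e[4] dept_id=6, batch=UI → 2 match(es) in d → 2 row(s).
- e[5] dept_id=7, batch=DM → 2 match(es) in d → 2 row(s).
- e[6] dept_id=5, batch=DM → no match.
- e[7] dept_id=3, batch=UI → no match.
- e[8] dept_id=5, batch=DM → no match.
- plus 1 unmatched d row(s), each kept with NULL e columns.
Total: 7 matched + 1 padded = 8 rows.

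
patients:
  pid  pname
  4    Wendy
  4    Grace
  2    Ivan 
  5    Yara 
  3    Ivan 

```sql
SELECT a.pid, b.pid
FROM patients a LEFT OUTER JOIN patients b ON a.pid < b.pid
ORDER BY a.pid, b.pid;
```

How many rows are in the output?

LEFT JOIN keeps every row from `patients a`; unmatched rows get NULL for `patients b`'s columns.
Matching on a.pid < b.pid.
Matched pairs: 9; unmatched a rows kept: 1.
Total: 9 matched + 1 padded = 10 rows.

10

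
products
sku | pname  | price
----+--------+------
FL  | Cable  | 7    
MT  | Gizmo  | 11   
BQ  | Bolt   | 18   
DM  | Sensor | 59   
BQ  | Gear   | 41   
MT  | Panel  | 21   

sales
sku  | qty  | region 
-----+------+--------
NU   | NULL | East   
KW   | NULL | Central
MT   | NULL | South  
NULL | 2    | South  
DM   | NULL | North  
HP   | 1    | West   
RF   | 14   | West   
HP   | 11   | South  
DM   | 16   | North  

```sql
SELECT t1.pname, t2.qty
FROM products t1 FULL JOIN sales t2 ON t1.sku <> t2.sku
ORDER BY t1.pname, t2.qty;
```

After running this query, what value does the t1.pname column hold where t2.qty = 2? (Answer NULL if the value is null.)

NULL

FULL OUTER JOIN keeps every row from both sides; unmatched rows get NULL for the other side's columns.
Matching on t1.sku <> t2.sku. A NULL in a compared column never satisfies the condition.
Matched pairs: 44; unmatched t1 rows kept: 0; unmatched t2 rows kept: 1.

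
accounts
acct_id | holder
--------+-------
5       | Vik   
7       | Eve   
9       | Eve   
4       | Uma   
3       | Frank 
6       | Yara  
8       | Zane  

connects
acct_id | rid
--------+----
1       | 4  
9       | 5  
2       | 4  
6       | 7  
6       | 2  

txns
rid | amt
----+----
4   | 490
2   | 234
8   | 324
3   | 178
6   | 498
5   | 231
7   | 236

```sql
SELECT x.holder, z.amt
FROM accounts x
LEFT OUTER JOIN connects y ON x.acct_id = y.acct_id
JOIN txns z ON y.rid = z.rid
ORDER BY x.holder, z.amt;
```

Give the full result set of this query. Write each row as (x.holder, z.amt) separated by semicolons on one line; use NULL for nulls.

Evaluate left to right. First `accounts x LEFT JOIN connects y` on acct_id: 8 row(s).
Then INNER JOIN `txns z` on rid: keep only rows whose y.rid appears in z.

(Eve, 231); (Yara, 234); (Yara, 236)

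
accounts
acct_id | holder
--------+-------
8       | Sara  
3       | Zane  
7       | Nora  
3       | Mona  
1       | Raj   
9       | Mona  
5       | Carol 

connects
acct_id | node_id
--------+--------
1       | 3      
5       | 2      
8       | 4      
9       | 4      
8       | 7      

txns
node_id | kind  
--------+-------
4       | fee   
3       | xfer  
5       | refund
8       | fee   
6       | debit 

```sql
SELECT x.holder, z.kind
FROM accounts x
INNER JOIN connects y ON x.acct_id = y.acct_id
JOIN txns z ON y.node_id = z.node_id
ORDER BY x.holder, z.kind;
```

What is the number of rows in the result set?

3

Step 1 — x INNER JOIN y on acct_id → 5 row(s).
Then INNER JOIN `txns z` on node_id: keep only rows whose y.node_id appears in z.
Result: 3 row(s).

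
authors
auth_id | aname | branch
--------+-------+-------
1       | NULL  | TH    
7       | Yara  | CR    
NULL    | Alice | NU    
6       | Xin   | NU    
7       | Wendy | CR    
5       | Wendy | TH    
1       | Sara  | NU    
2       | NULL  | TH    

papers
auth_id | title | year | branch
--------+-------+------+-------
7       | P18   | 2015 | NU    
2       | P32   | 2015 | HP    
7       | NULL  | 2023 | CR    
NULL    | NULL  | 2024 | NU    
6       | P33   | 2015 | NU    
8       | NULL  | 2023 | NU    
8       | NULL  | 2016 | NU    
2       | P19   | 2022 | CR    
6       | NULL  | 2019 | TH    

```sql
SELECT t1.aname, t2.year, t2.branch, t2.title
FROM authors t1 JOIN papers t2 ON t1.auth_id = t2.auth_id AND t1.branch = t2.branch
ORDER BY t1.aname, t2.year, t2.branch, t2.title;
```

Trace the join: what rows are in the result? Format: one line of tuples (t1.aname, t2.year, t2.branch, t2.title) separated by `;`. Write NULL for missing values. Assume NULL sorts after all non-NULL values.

(Wendy, 2023, CR, NULL); (Xin, 2015, NU, P33); (Yara, 2023, CR, NULL)

INNER JOIN keeps only pairs where the ON condition holds.
Matching on t1.auth_id = t2.auth_id AND t1.branch = t2.branch. A NULL in a compared column never satisfies the condition.
- auth_id=1, branch=TH: no matching t2 row, dropped.
- auth_id=7, branch=CR: 1 matching t2 row(s), so 1 row(s) emitted.
- auth_id=NULL, branch=NU: no matching t2 row, dropped.
- auth_id=6, branch=NU: 1 matching t2 row(s), so 1 row(s) emitted.
- auth_id=7, branch=CR: 1 matching t2 row(s), so 1 row(s) emitted.
- auth_id=5, branch=TH: no matching t2 row, dropped.
- auth_id=1, branch=NU: no matching t2 row, dropped.
- auth_id=2, branch=TH: no matching t2 row, dropped.
After projecting and ordering:
t1.aname | t2.year | t2.branch | t2.title
Wendy | 2023 | CR | NULL
Xin | 2015 | NU | P33
Yara | 2023 | CR | NULL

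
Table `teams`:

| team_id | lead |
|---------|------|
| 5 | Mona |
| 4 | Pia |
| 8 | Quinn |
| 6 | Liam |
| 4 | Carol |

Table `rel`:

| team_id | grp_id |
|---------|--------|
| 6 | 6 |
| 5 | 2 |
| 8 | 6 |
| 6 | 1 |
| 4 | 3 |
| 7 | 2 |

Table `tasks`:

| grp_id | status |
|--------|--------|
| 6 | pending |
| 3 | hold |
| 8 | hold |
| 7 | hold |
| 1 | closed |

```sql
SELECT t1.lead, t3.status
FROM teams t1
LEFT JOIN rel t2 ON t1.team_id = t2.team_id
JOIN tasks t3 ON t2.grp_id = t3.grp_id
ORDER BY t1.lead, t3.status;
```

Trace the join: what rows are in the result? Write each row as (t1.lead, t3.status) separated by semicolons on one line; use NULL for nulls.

(Carol, hold); (Liam, closed); (Liam, pending); (Pia, hold); (Quinn, pending)

Evaluate left to right. First `teams t1 LEFT JOIN rel t2` on team_id: 6 row(s).
Then INNER JOIN `tasks t3` on grp_id: keep only rows whose t2.grp_id appears in t3.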